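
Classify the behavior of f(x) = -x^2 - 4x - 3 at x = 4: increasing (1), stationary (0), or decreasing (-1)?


Compute f'(x) to determine behavior:
f'(x) = -2x - 4
f'(4) = -2 * 4 - 4
= -8 - 4
= -12
Since f'(4) < 0, the function is decreasing (-1)

-1


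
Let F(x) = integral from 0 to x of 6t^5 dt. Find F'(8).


By the Fundamental Theorem of Calculus (Part 1):
If F(x) = integral from 0 to x of f(t) dt, then F'(x) = f(x)
Here f(t) = 6t^5
So F'(x) = 6x^5
Evaluate at x = 8:
F'(8) = 6 * 8^5
= 6 * 32768
= 196608

196608


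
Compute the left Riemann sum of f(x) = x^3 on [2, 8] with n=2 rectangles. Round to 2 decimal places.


Left Riemann sum uses left endpoints of each subinterval.
Interval: [2, 8], n = 2
dx = (8 - 2) / 2 = 3
Left endpoints: [2, 5]
f values: [8, 125]
Sum = dx * (sum of f values)
= 3 * 133
= 399 = 399.00

399.00


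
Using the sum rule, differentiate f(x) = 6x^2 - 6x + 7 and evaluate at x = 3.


Differentiate term by term using power and sum rules:
f(x) = 6x^2 - 6x + 7
f'(x) = 12x - 6
Substitute x = 3:
f'(3) = 12 * 3 - 6
= 36 - 6
= 30

30


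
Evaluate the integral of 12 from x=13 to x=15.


The integral of a constant k over [a, b] equals k * (b - a).
integral from 13 to 15 of 12 dx
= 12 * (15 - 13)
= 12 * 2
= 24

24


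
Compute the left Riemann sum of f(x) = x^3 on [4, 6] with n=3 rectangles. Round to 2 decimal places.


Left Riemann sum uses left endpoints of each subinterval.
Interval: [4, 6], n = 3
dx = (6 - 4) / 3 = 2/3
Left endpoints: [4, 14/3, 16/3]
f values: [64, 2744/27, 4096/27]
Sum = dx * (sum of f values)
= 2/3 * 952/3
= 1904/9 ≈ 211.56

211.56


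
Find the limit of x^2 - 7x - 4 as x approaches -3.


Since polynomials are continuous, we use direct substitution.
lim(x->-3) of x^2 - 7x - 4
= 1 * (-3)^2 - 7 * (-3) - 4
= 9 + 21 - 4
= 26

26


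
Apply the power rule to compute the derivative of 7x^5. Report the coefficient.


We apply the power rule: d/dx [ax^n] = a*n * x^(n-1)
d/dx [7x^5]
= 7 * 5 * x^(5-1)
= 35x^4
The coefficient is 35

35


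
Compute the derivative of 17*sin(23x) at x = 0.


Apply the chain rule to differentiate 17*sin(23x):
d/dx [17*sin(23x)]
= 17 * cos(23x) * d/dx(23x)
= 17 * 23 * cos(23x)
= 391 * cos(23x)
Evaluate at x = 0:
= 391 * cos(0)
= 391 * 1
= 391

391


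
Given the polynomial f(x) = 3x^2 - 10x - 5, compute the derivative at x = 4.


Differentiate term by term using power and sum rules:
f(x) = 3x^2 - 10x - 5
f'(x) = 6x - 10
Substitute x = 4:
f'(4) = 6 * 4 - 10
= 24 - 10
= 14

14


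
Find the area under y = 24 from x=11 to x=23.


The area under a constant function y = 24 is a rectangle.
Width = 23 - 11 = 12
Height = 24
Area = width * height
= 12 * 24
= 288

288


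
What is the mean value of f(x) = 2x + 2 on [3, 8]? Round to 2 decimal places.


Average value = 1/(b-a) * integral from a to b of f(x) dx
First compute the integral of 2x + 2:
F(x) = x^2 + 2x
F(8) = 1 * 64 + 2 * 8 = 80
F(3) = 1 * 9 + 2 * 3 = 15
Integral = 80 - 15 = 65
Average = 65 / (8 - 3) = 65 / 5
= 13 = 13.00

13.00


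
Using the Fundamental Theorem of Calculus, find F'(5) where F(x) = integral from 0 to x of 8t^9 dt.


By the Fundamental Theorem of Calculus (Part 1):
If F(x) = integral from 0 to x of f(t) dt, then F'(x) = f(x)
Here f(t) = 8t^9
So F'(x) = 8x^9
Evaluate at x = 5:
F'(5) = 8 * 5^9
= 8 * 1953125
= 15625000

15625000


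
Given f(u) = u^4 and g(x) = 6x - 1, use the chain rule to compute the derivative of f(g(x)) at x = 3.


Using the chain rule: (f(g(x)))' = f'(g(x)) * g'(x)
First, find g(3):
g(3) = 6 * 3 - 1 = 17
Next, f'(u) = 4u^3
And g'(x) = 6
So f'(g(3)) * g'(3)
= 4 * 17^3 * 6
= 4 * 4913 * 6
= 117912

117912


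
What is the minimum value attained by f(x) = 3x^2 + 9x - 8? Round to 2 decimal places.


For a quadratic f(x) = ax^2 + bx + c with a > 0, the minimum is at the vertex.
Vertex x-coordinate: x = -b/(2a)
x = -(9) / (2 * 3)
x = -9/6 = -3/2
Substitute back to find the minimum value:
f(-3/2) = 3 * (-3/2)^2 + 9 * (-3/2) - 8
= 27/4 - 27/2 - 8
= -59/4 = -14.75

-14.75


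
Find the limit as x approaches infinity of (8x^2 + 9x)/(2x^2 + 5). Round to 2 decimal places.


For limits at infinity with equal-degree polynomials,
we compare leading coefficients.
Numerator leading term: 8x^2
Denominator leading term: 2x^2
Divide both by x^2:
lim = (8 + 9/x) / (2 + 5/x^2)
As x -> infinity, the 1/x and 1/x^2 terms vanish:
= 8/2 = 4 = 4.00

4.00


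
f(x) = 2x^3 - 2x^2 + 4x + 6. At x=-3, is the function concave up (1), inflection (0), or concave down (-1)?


Concavity is determined by the sign of f''(x).
f(x) = 2x^3 - 2x^2 + 4x + 6
f'(x) = 6x^2 - 4x + 4
f''(x) = 12x - 4
f''(-3) = 12 * (-3) - 4
= -36 - 4
= -40
Since f''(-3) < 0, the function is concave down (-1)

-1


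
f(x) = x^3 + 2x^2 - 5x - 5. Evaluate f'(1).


Differentiate f(x) = x^3 + 2x^2 - 5x - 5 term by term:
f'(x) = 3x^2 + 4x - 5
Substitute x = 1:
f'(1) = 3 * 1^2 + 4 * 1 - 5
= 3 + 4 - 5
= 2

2


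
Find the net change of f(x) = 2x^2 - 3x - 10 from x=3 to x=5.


Net change = f(b) - f(a)
f(x) = 2x^2 - 3x - 10
Compute f(5):
f(5) = 2 * 5^2 - 3 * 5 - 10
= 50 - 15 - 10
= 25
Compute f(3):
f(3) = 2 * 3^2 - 3 * 3 - 10
= 18 - 9 - 10
= -1
Net change = 25 - (-1) = 26

26


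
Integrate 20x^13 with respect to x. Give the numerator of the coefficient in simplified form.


Apply the power rule for integration:
integral of ax^n dx = a/(n+1) * x^(n+1) + C
integral of 20x^13 dx
= 20/14 * x^14 + C
= 10/7 * x^14 + C
The coefficient in lowest terms is 10/7, and its numerator is 10

10


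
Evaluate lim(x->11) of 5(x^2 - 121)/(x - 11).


Direct substitution gives 0/0, so we factor the numerator.
Factor: 5(x^2 - 121) = 5 * (x - 11)(x + 11)
Cancel the common factor (x - 11):
5(x^2 - 121)/(x - 11) = 5 * (x + 11)
Now substitute x = 11:
= 5 * (11 + 11) = 110

110


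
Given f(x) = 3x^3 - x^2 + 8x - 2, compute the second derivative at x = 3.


First derivative:
f'(x) = 9x^2 - 2x + 8
Second derivative:
f''(x) = 18x - 2
Substitute x = 3:
f''(3) = 18 * 3 - 2
= 54 - 2
= 52

52


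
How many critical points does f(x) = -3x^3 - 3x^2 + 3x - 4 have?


Find where f'(x) = 0:
f(x) = -3x^3 - 3x^2 + 3x - 4
f'(x) = -9x^2 - 6x + 3
This is a quadratic in x. Use the discriminant to count real roots.
Discriminant = (-6)^2 - 4 * (-9) * 3
= 36 - (-108)
= 144
Since discriminant > 0, f'(x) = 0 has 2 real solutions.
Number of critical points: 2

2


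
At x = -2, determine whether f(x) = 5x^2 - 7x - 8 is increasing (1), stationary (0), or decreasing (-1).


Compute f'(x) to determine behavior:
f'(x) = 10x - 7
f'(-2) = 10 * (-2) - 7
= -20 - 7
= -27
Since f'(-2) < 0, the function is decreasing (-1)

-1


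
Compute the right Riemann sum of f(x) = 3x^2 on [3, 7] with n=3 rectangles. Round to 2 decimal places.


Right Riemann sum uses right endpoints of each subinterval.
Interval: [3, 7], n = 3
dx = (7 - 3) / 3 = 4/3
Right endpoints: [13/3, 17/3, 7]
f values: [169/3, 289/3, 147]
Sum = dx * (sum of f values)
= 4/3 * 899/3
= 3596/9 ≈ 399.56

399.56


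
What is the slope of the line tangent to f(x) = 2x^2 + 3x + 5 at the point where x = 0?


The slope of the tangent line equals f'(x) at the point.
f(x) = 2x^2 + 3x + 5
f'(x) = 4x + 3
At x = 0:
f'(0) = 4 * 0 + 3
= 0 + 3
= 3

3


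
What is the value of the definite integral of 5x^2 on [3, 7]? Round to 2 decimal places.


Find the antiderivative of 5x^2:
F(x) = 5/3 * x^3
Apply the Fundamental Theorem of Calculus:
F(7) - F(3)
= 5/3 * 7^3 - 5/3 * 3^3
= 5/3 * (343 - 27)
= 5/3 * 316
= 1580/3 ≈ 526.67

526.67


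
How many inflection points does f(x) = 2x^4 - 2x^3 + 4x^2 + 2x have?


Inflection points occur where f''(x) = 0 and concavity changes.
f(x) = 2x^4 - 2x^3 + 4x^2 + 2x
f'(x) = 8x^3 - 6x^2 + 8x + 2
f''(x) = 24x^2 - 12x + 8
This is a quadratic in x. Use the discriminant to count real roots.
Discriminant = (-12)^2 - 4 * 24 * 8
= 144 - 768
= -624
Since discriminant < 0, f''(x) = 0 has no real solutions.
Number of inflection points: 0

0


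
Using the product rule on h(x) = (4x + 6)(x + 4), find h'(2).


Let u(x) = 4x + 6 and v(x) = x + 4
u'(x) = 4
v'(x) = 1
Product rule: h'(x) = u'(x)*v(x) + u(x)*v'(x)
= 4 * (x + 4) + (4x + 6) * 1
At x = 2:
u(2) = 4 * 2 + 6 = 14
v(2) = 1 * 2 + 4 = 6
h'(2) = 4 * 6 + 14 * 1
= 24 + 14
= 38

38


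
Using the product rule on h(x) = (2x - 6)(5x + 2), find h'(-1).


Let u(x) = 2x - 6 and v(x) = 5x + 2
u'(x) = 2
v'(x) = 5
Product rule: h'(x) = u'(x)*v(x) + u(x)*v'(x)
= 2 * (5x + 2) + (2x - 6) * 5
At x = -1:
u(-1) = 2 * (-1) - 6 = -8
v(-1) = 5 * (-1) + 2 = -3
h'(-1) = 2 * (-3) + (-8) * 5
= -6 - 40
= -46

-46


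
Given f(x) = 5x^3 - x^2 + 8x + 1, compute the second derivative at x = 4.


First derivative:
f'(x) = 15x^2 - 2x + 8
Second derivative:
f''(x) = 30x - 2
Substitute x = 4:
f''(4) = 30 * 4 - 2
= 120 - 2
= 118

118


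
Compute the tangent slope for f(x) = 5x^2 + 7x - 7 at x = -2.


The slope of the tangent line equals f'(x) at the point.
f(x) = 5x^2 + 7x - 7
f'(x) = 10x + 7
At x = -2:
f'(-2) = 10 * (-2) + 7
= -20 + 7
= -13

-13


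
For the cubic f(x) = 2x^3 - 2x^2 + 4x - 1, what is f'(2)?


Differentiate f(x) = 2x^3 - 2x^2 + 4x - 1 term by term:
f'(x) = 6x^2 - 4x + 4
Substitute x = 2:
f'(2) = 6 * 2^2 - 4 * 2 + 4
= 24 - 8 + 4
= 20

20


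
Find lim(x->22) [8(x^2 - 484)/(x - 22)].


Direct substitution gives 0/0, so we factor the numerator.
Factor: 8(x^2 - 484) = 8 * (x - 22)(x + 22)
Cancel the common factor (x - 22):
8(x^2 - 484)/(x - 22) = 8 * (x + 22)
Now substitute x = 22:
= 8 * (22 + 22) = 352

352


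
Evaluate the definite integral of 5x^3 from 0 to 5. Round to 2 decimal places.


Find the antiderivative of 5x^3:
F(x) = 5/4 * x^4
Apply the Fundamental Theorem of Calculus:
F(5) - F(0)
= 5/4 * 5^4 - 5/4 * 0^4
= 5/4 * (625 - 0)
= 5/4 * 625
= 3125/4 = 781.25

781.25


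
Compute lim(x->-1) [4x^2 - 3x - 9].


Since polynomials are continuous, we use direct substitution.
lim(x->-1) of 4x^2 - 3x - 9
= 4 * (-1)^2 - 3 * (-1) - 9
= 4 + 3 - 9
= -2

-2


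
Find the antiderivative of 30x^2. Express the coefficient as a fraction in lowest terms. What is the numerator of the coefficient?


Apply the power rule for integration:
integral of ax^n dx = a/(n+1) * x^(n+1) + C
integral of 30x^2 dx
= 30/3 * x^3 + C
= 10 * x^3 + C
The coefficient in lowest terms is 10 = 10/1, so its numerator is 10

10


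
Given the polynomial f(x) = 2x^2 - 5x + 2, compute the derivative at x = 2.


Differentiate term by term using power and sum rules:
f(x) = 2x^2 - 5x + 2
f'(x) = 4x - 5
Substitute x = 2:
f'(2) = 4 * 2 - 5
= 8 - 5
= 3

3


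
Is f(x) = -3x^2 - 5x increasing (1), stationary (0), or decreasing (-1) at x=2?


Compute f'(x) to determine behavior:
f'(x) = -6x - 5
f'(2) = -6 * 2 - 5
= -12 - 5
= -17
Since f'(2) < 0, the function is decreasing (-1)

-1


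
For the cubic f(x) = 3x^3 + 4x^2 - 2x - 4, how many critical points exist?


Find where f'(x) = 0:
f(x) = 3x^3 + 4x^2 - 2x - 4
f'(x) = 9x^2 + 8x - 2
This is a quadratic in x. Use the discriminant to count real roots.
Discriminant = (8)^2 - 4 * 9 * (-2)
= 64 - (-72)
= 136
Since discriminant > 0, f'(x) = 0 has 2 real solutions.
Number of critical points: 2

2


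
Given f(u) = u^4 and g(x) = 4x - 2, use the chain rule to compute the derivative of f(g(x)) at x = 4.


Using the chain rule: (f(g(x)))' = f'(g(x)) * g'(x)
First, find g(4):
g(4) = 4 * 4 - 2 = 14
Next, f'(u) = 4u^3
And g'(x) = 4
So f'(g(4)) * g'(4)
= 4 * 14^3 * 4
= 4 * 2744 * 4
= 43904

43904


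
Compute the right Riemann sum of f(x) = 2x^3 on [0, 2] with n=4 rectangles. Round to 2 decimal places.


Right Riemann sum uses right endpoints of each subinterval.
Interval: [0, 2], n = 4
dx = (2 - 0) / 4 = 1/2
Right endpoints: [1/2, 1, 3/2, 2]
f values: [1/4, 2, 27/4, 16]
Sum = dx * (sum of f values)
= 1/2 * 25
= 25/2 = 12.50

12.50


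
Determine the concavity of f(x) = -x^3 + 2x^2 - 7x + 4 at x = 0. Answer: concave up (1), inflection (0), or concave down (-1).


Concavity is determined by the sign of f''(x).
f(x) = -x^3 + 2x^2 - 7x + 4
f'(x) = -3x^2 + 4x - 7
f''(x) = -6x + 4
f''(0) = -6 * 0 + 4
= 0 + 4
= 4
Since f''(0) > 0, the function is concave up (1)

1


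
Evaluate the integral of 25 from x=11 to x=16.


The integral of a constant k over [a, b] equals k * (b - a).
integral from 11 to 16 of 25 dx
= 25 * (16 - 11)
= 25 * 5
= 125

125


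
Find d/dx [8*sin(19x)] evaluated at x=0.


Apply the chain rule to differentiate 8*sin(19x):
d/dx [8*sin(19x)]
= 8 * cos(19x) * d/dx(19x)
= 8 * 19 * cos(19x)
= 152 * cos(19x)
Evaluate at x = 0:
= 152 * cos(0)
= 152 * 1
= 152

152


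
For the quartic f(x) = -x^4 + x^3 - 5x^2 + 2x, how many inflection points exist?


Inflection points occur where f''(x) = 0 and concavity changes.
f(x) = -x^4 + x^3 - 5x^2 + 2x
f'(x) = -4x^3 + 3x^2 - 10x + 2
f''(x) = -12x^2 + 6x - 10
This is a quadratic in x. Use the discriminant to count real roots.
Discriminant = (6)^2 - 4 * (-12) * (-10)
= 36 - 480
= -444
Since discriminant < 0, f''(x) = 0 has no real solutions.
Number of inflection points: 0

0


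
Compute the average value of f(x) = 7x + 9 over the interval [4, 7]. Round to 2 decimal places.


Average value = 1/(b-a) * integral from a to b of f(x) dx
First compute the integral of 7x + 9:
F(x) = (7/2)x^2 + 9x
F(7) = 7/2 * 49 + 9 * 7 = 469/2
F(4) = 7/2 * 16 + 9 * 4 = 92
Integral = 469/2 - 92 = 285/2
Average = (285/2) / (7 - 4) = (285/2) / 3
= 95/2 = 47.50

47.50


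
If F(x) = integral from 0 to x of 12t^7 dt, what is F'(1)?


By the Fundamental Theorem of Calculus (Part 1):
If F(x) = integral from 0 to x of f(t) dt, then F'(x) = f(x)
Here f(t) = 12t^7
So F'(x) = 12x^7
Evaluate at x = 1:
F'(1) = 12 * 1^7
= 12 * 1
= 12

12


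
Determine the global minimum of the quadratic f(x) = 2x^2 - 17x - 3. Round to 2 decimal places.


For a quadratic f(x) = ax^2 + bx + c with a > 0, the minimum is at the vertex.
Vertex x-coordinate: x = -b/(2a)
x = -(-17) / (2 * 2)
x = 17/4
Substitute back to find the minimum value:
f(17/4) = 2 * (17/4)^2 - 17 * (17/4) - 3
= 289/8 - 289/4 - 3
= -313/8 ≈ -39.13

-39.13


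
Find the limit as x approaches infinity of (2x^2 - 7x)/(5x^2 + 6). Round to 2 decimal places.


For limits at infinity with equal-degree polynomials,
we compare leading coefficients.
Numerator leading term: 2x^2
Denominator leading term: 5x^2
Divide both by x^2:
lim = (2 - 7/x) / (5 + 6/x^2)
As x -> infinity, the 1/x and 1/x^2 terms vanish:
= 2/5 = 0.40

0.40


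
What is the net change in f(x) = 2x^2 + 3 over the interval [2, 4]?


Net change = f(b) - f(a)
f(x) = 2x^2 + 3
Compute f(4):
f(4) = 2 * 4^2 + 0 * 4 + 3
= 32 + 0 + 3
= 35
Compute f(2):
f(2) = 2 * 2^2 + 0 * 2 + 3
= 8 + 0 + 3
= 11
Net change = 35 - 11 = 24

24


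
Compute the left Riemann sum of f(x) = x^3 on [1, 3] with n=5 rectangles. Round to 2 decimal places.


Left Riemann sum uses left endpoints of each subinterval.
Interval: [1, 3], n = 5
dx = (3 - 1) / 5 = 2/5
Left endpoints: [1, 7/5, 9/5, 11/5, 13/5]
f values: [1, 343/125, 729/125, 1331/125, 2197/125]
Sum = dx * (sum of f values)
= 2/5 * 189/5
= 378/25 = 15.12

15.12


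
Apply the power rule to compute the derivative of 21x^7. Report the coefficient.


We apply the power rule: d/dx [ax^n] = a*n * x^(n-1)
d/dx [21x^7]
= 21 * 7 * x^(7-1)
= 147x^6
The coefficient is 147

147


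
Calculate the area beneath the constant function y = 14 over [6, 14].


The area under a constant function y = 14 is a rectangle.
Width = 14 - 6 = 8
Height = 14
Area = width * height
= 8 * 14
= 112

112


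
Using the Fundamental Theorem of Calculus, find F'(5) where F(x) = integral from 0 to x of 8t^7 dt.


By the Fundamental Theorem of Calculus (Part 1):
If F(x) = integral from 0 to x of f(t) dt, then F'(x) = f(x)
Here f(t) = 8t^7
So F'(x) = 8x^7
Evaluate at x = 5:
F'(5) = 8 * 5^7
= 8 * 78125
= 625000

625000


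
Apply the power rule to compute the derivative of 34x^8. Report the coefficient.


We apply the power rule: d/dx [ax^n] = a*n * x^(n-1)
d/dx [34x^8]
= 34 * 8 * x^(8-1)
= 272x^7
The coefficient is 272

272


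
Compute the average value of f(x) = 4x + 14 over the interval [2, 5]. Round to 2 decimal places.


Average value = 1/(b-a) * integral from a to b of f(x) dx
First compute the integral of 4x + 14:
F(x) = 2x^2 + 14x
F(5) = 2 * 25 + 14 * 5 = 120
F(2) = 2 * 4 + 14 * 2 = 36
Integral = 120 - 36 = 84
Average = 84 / (5 - 2) = 84 / 3
= 28 = 28.00

28.00


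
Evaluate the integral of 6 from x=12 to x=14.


The integral of a constant k over [a, b] equals k * (b - a).
integral from 12 to 14 of 6 dx
= 6 * (14 - 12)
= 6 * 2
= 12

12


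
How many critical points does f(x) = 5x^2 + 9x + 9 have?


Find where f'(x) = 0:
f'(x) = 10x + 9
Set f'(x) = 0:
10x + 9 = 0
x = -9 / 10 = -9/10
This is a linear equation in x, so there is exactly one solution.
Number of critical points: 1

1


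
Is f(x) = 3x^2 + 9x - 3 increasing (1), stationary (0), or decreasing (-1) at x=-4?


Compute f'(x) to determine behavior:
f'(x) = 6x + 9
f'(-4) = 6 * (-4) + 9
= -24 + 9
= -15
Since f'(-4) < 0, the function is decreasing (-1)

-1


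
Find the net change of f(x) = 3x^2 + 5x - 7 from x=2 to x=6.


Net change = f(b) - f(a)
f(x) = 3x^2 + 5x - 7
Compute f(6):
f(6) = 3 * 6^2 + 5 * 6 - 7
= 108 + 30 - 7
= 131
Compute f(2):
f(2) = 3 * 2^2 + 5 * 2 - 7
= 12 + 10 - 7
= 15
Net change = 131 - 15 = 116

116


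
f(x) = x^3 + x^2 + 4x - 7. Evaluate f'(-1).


Differentiate f(x) = x^3 + x^2 + 4x - 7 term by term:
f'(x) = 3x^2 + 2x + 4
Substitute x = -1:
f'(-1) = 3 * (-1)^2 + 2 * (-1) + 4
= 3 - 2 + 4
= 5

5


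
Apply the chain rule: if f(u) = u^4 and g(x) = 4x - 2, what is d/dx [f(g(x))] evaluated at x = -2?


Using the chain rule: (f(g(x)))' = f'(g(x)) * g'(x)
First, find g(-2):
g(-2) = 4 * (-2) - 2 = -10
Next, f'(u) = 4u^3
And g'(x) = 4
So f'(g(-2)) * g'(-2)
= 4 * (-10)^3 * 4
= 4 * (-1000) * 4
= -16000

-16000


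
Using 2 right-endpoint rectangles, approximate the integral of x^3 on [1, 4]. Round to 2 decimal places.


Right Riemann sum uses right endpoints of each subinterval.
Interval: [1, 4], n = 2
dx = (4 - 1) / 2 = 3/2
Right endpoints: [5/2, 4]
f values: [125/8, 64]
Sum = dx * (sum of f values)
= 3/2 * 637/8
= 1911/16 ≈ 119.44

119.44


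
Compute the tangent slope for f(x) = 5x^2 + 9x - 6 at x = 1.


The slope of the tangent line equals f'(x) at the point.
f(x) = 5x^2 + 9x - 6
f'(x) = 10x + 9
At x = 1:
f'(1) = 10 * 1 + 9
= 10 + 9
= 19

19


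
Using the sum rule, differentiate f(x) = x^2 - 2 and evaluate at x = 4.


Differentiate term by term using power and sum rules:
f(x) = x^2 - 2
f'(x) = 2x
Substitute x = 4:
f'(4) = 2 * 4 + 0
= 8 + 0
= 8

8


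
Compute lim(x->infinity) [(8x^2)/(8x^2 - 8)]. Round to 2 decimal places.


For limits at infinity with equal-degree polynomials,
we compare leading coefficients.
Numerator leading term: 8x^2
Denominator leading term: 8x^2
Divide both by x^2:
lim = (8) / (8 - 8/x^2)
As x -> infinity, the 1/x and 1/x^2 terms vanish:
= 8/8 = 1 = 1.00

1.00


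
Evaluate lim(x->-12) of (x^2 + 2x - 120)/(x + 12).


Direct substitution gives 0/0, so we factor the numerator.
Factor: (x^2 + 2x - 120) = (x + 12)(x - 10)
Cancel the common factor (x + 12):
(x^2 + 2x - 120)/(x + 12) = (x - 10)
Now substitute x = -12:
= (-12) - (10) = -22

-22


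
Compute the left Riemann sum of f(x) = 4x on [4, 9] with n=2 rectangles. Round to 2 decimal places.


Left Riemann sum uses left endpoints of each subinterval.
Interval: [4, 9], n = 2
dx = (9 - 4) / 2 = 5/2
Left endpoints: [4, 13/2]
f values: [16, 26]
Sum = dx * (sum of f values)
= 5/2 * 42
= 105 = 105.00

105.00


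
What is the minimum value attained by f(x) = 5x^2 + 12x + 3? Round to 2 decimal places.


For a quadratic f(x) = ax^2 + bx + c with a > 0, the minimum is at the vertex.
Vertex x-coordinate: x = -b/(2a)
x = -(12) / (2 * 5)
x = -12/10 = -6/5
Substitute back to find the minimum value:
f(-6/5) = 5 * (-6/5)^2 + 12 * (-6/5) + 3
= 36/5 - 72/5 + 3
= -21/5 = -4.20

-4.20


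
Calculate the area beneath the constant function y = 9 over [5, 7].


The area under a constant function y = 9 is a rectangle.
Width = 7 - 5 = 2
Height = 9
Area = width * height
= 2 * 9
= 18

18


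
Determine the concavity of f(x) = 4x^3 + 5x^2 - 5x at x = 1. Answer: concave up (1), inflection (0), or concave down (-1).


Concavity is determined by the sign of f''(x).
f(x) = 4x^3 + 5x^2 - 5x
f'(x) = 12x^2 + 10x - 5
f''(x) = 24x + 10
f''(1) = 24 * 1 + 10
= 24 + 10
= 34
Since f''(1) > 0, the function is concave up (1)

1


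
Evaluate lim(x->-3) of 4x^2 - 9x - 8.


Since polynomials are continuous, we use direct substitution.
lim(x->-3) of 4x^2 - 9x - 8
= 4 * (-3)^2 - 9 * (-3) - 8
= 36 + 27 - 8
= 55

55


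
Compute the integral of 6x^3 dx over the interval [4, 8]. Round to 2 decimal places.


Find the antiderivative of 6x^3:
F(x) = 6/4 * x^4
Apply the Fundamental Theorem of Calculus:
F(8) - F(4)
= 6/4 * 8^4 - 6/4 * 4^4
= 6/4 * (4096 - 256)
= 6/4 * 3840
= 5760 = 5760.00

5760.00


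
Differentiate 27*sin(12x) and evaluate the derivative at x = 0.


Apply the chain rule to differentiate 27*sin(12x):
d/dx [27*sin(12x)]
= 27 * cos(12x) * d/dx(12x)
= 27 * 12 * cos(12x)
= 324 * cos(12x)
Evaluate at x = 0:
= 324 * cos(0)
= 324 * 1
= 324

324


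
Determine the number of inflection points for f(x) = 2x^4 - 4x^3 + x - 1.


Inflection points occur where f''(x) = 0 and concavity changes.
f(x) = 2x^4 - 4x^3 + x - 1
f'(x) = 8x^3 - 12x^2 + 1
f''(x) = 24x^2 - 24x
This is a quadratic in x. Use the discriminant to count real roots.
Discriminant = (-24)^2 - 4 * 24 * 0
= 576 - 0
= 576
Since discriminant > 0, f''(x) = 0 has 2 distinct real solutions.
A quadratic with two distinct real roots changes sign at each root, so concavity changes at both.
Number of inflection points: 2

2


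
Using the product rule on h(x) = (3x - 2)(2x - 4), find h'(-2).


Let u(x) = 3x - 2 and v(x) = 2x - 4
u'(x) = 3
v'(x) = 2
Product rule: h'(x) = u'(x)*v(x) + u(x)*v'(x)
= 3 * (2x - 4) + (3x - 2) * 2
At x = -2:
u(-2) = 3 * (-2) - 2 = -8
v(-2) = 2 * (-2) - 4 = -8
h'(-2) = 3 * (-8) + (-8) * 2
= -24 - 16
= -40

-40


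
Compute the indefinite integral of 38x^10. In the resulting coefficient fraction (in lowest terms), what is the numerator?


Apply the power rule for integration:
integral of ax^n dx = a/(n+1) * x^(n+1) + C
integral of 38x^10 dx
= 38/11 * x^11 + C
The coefficient in lowest terms is 38/11, and its numerator is 38

38


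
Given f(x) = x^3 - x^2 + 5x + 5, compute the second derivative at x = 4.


First derivative:
f'(x) = 3x^2 - 2x + 5
Second derivative:
f''(x) = 6x - 2
Substitute x = 4:
f''(4) = 6 * 4 - 2
= 24 - 2
= 22

22


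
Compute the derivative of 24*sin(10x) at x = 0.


Apply the chain rule to differentiate 24*sin(10x):
d/dx [24*sin(10x)]
= 24 * cos(10x) * d/dx(10x)
= 24 * 10 * cos(10x)
= 240 * cos(10x)
Evaluate at x = 0:
= 240 * cos(0)
= 240 * 1
= 240

240


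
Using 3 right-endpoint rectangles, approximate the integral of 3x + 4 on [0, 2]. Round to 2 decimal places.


Right Riemann sum uses right endpoints of each subinterval.
Interval: [0, 2], n = 3
dx = (2 - 0) / 3 = 2/3
Right endpoints: [2/3, 4/3, 2]
f values: [6, 8, 10]
Sum = dx * (sum of f values)
= 2/3 * 24
= 16 = 16.00

16.00


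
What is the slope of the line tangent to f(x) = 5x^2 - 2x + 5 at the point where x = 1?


The slope of the tangent line equals f'(x) at the point.
f(x) = 5x^2 - 2x + 5
f'(x) = 10x - 2
At x = 1:
f'(1) = 10 * 1 - 2
= 10 - 2
= 8

8


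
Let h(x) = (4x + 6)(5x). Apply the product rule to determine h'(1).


Let u(x) = 4x + 6 and v(x) = 5x
u'(x) = 4
v'(x) = 5
Product rule: h'(x) = u'(x)*v(x) + u(x)*v'(x)
= 4 * (5x) + (4x + 6) * 5
At x = 1:
u(1) = 4 * 1 + 6 = 10
v(1) = 5 * 1 + 0 = 5
h'(1) = 4 * 5 + 10 * 5
= 20 + 50
= 70

70


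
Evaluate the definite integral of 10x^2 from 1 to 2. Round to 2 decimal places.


Find the antiderivative of 10x^2:
F(x) = 10/3 * x^3
Apply the Fundamental Theorem of Calculus:
F(2) - F(1)
= 10/3 * 2^3 - 10/3 * 1^3
= 10/3 * (8 - 1)
= 10/3 * 7
= 70/3 ≈ 23.33

23.33


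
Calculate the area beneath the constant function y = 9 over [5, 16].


The area under a constant function y = 9 is a rectangle.
Width = 16 - 5 = 11
Height = 9
Area = width * height
= 11 * 9
= 99

99


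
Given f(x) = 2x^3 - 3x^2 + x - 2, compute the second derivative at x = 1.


First derivative:
f'(x) = 6x^2 - 6x + 1
Second derivative:
f''(x) = 12x - 6
Substitute x = 1:
f''(1) = 12 * 1 - 6
= 12 - 6
= 6

6


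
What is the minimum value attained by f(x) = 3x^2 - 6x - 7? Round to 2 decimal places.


For a quadratic f(x) = ax^2 + bx + c with a > 0, the minimum is at the vertex.
Vertex x-coordinate: x = -b/(2a)
x = -(-6) / (2 * 3)
x = 6/6 = 1
Substitute back to find the minimum value:
f(1) = 3 * 1^2 - 6 * 1 - 7
= 3 - 6 - 7
= -10 = -10.00

-10.00


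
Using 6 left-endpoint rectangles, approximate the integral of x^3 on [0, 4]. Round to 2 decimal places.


Left Riemann sum uses left endpoints of each subinterval.
Interval: [0, 4], n = 6
dx = (4 - 0) / 6 = 2/3
Left endpoints: [0, 2/3, 4/3, 2, 8/3, 10/3]
f values: [0, 8/27, 64/27, 8, 512/27, 1000/27]
Sum = dx * (sum of f values)
= 2/3 * 200/3
= 400/9 ≈ 44.44

44.44


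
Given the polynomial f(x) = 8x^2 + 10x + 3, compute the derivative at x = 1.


Differentiate term by term using power and sum rules:
f(x) = 8x^2 + 10x + 3
f'(x) = 16x + 10
Substitute x = 1:
f'(1) = 16 * 1 + 10
= 16 + 10
= 26

26


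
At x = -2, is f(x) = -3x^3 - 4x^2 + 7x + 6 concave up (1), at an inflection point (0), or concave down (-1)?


Concavity is determined by the sign of f''(x).
f(x) = -3x^3 - 4x^2 + 7x + 6
f'(x) = -9x^2 - 8x + 7
f''(x) = -18x - 8
f''(-2) = -18 * (-2) - 8
= 36 - 8
= 28
Since f''(-2) > 0, the function is concave up (1)

1


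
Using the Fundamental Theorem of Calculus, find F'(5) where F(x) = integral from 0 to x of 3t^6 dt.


By the Fundamental Theorem of Calculus (Part 1):
If F(x) = integral from 0 to x of f(t) dt, then F'(x) = f(x)
Here f(t) = 3t^6
So F'(x) = 3x^6
Evaluate at x = 5:
F'(5) = 3 * 5^6
= 3 * 15625
= 46875

46875


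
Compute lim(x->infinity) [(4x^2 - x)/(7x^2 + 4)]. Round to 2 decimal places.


For limits at infinity with equal-degree polynomials,
we compare leading coefficients.
Numerator leading term: 4x^2
Denominator leading term: 7x^2
Divide both by x^2:
lim = (4 - 1/x) / (7 + 4/x^2)
As x -> infinity, the 1/x and 1/x^2 terms vanish:
= 4/7 ≈ 0.57

0.57


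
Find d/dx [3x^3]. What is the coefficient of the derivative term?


We apply the power rule: d/dx [ax^n] = a*n * x^(n-1)
d/dx [3x^3]
= 3 * 3 * x^(3-1)
= 9x^2
The coefficient is 9

9


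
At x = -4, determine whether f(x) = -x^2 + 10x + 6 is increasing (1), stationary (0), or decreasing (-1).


Compute f'(x) to determine behavior:
f'(x) = -2x + 10
f'(-4) = -2 * (-4) + 10
= 8 + 10
= 18
Since f'(-4) > 0, the function is increasing (1)

1


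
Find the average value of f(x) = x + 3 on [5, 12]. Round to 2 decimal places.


Average value = 1/(b-a) * integral from a to b of f(x) dx
First compute the integral of x + 3:
F(x) = (1/2)x^2 + 3x
F(12) = 1/2 * 144 + 3 * 12 = 108
F(5) = 1/2 * 25 + 3 * 5 = 55/2
Integral = 108 - 55/2 = 161/2
Average = (161/2) / (12 - 5) = (161/2) / 7
= 23/2 = 11.50

11.50


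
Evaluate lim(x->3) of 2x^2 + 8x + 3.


Since polynomials are continuous, we use direct substitution.
lim(x->3) of 2x^2 + 8x + 3
= 2 * 3^2 + 8 * 3 + 3
= 18 + 24 + 3
= 45

45


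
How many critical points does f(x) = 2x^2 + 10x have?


Find where f'(x) = 0:
f'(x) = 4x + 10
Set f'(x) = 0:
4x + 10 = 0
x = -10 / 4 = -5/2
This is a linear equation in x, so there is exactly one solution.
Number of critical points: 1

1


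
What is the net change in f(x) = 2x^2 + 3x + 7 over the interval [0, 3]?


Net change = f(b) - f(a)
f(x) = 2x^2 + 3x + 7
Compute f(3):
f(3) = 2 * 3^2 + 3 * 3 + 7
= 18 + 9 + 7
= 34
Compute f(0):
f(0) = 2 * 0^2 + 3 * 0 + 7
= 0 + 0 + 7
= 7
Net change = 34 - 7 = 27

27


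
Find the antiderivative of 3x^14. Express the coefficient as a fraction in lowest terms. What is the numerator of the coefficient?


Apply the power rule for integration:
integral of ax^n dx = a/(n+1) * x^(n+1) + C
integral of 3x^14 dx
= 3/15 * x^15 + C
= 1/5 * x^15 + C
The coefficient in lowest terms is 1/5, and its numerator is 1

1


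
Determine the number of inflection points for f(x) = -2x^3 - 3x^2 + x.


Inflection points occur where f''(x) = 0 and concavity changes.
f(x) = -2x^3 - 3x^2 + x
f'(x) = -6x^2 - 6x + 1
f''(x) = -12x - 6
Set f''(x) = 0:
-12x - 6 = 0
x = 6 / (-12) = -1/2
Since f''(x) is linear (degree 1), it changes sign at this point.
Therefore there is exactly 1 inflection point.

1


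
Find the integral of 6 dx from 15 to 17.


The integral of a constant k over [a, b] equals k * (b - a).
integral from 15 to 17 of 6 dx
= 6 * (17 - 15)
= 6 * 2
= 12

12


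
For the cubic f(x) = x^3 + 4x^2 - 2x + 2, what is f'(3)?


Differentiate f(x) = x^3 + 4x^2 - 2x + 2 term by term:
f'(x) = 3x^2 + 8x - 2
Substitute x = 3:
f'(3) = 3 * 3^2 + 8 * 3 - 2
= 27 + 24 - 2
= 49

49


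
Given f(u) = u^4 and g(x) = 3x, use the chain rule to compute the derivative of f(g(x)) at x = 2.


Using the chain rule: (f(g(x)))' = f'(g(x)) * g'(x)
First, find g(2):
g(2) = 3 * 2 + 0 = 6
Next, f'(u) = 4u^3
And g'(x) = 3
So f'(g(2)) * g'(2)
= 4 * 6^3 * 3
= 4 * 216 * 3
= 2592

2592


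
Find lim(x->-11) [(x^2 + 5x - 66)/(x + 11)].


Direct substitution gives 0/0, so we factor the numerator.
Factor: (x^2 + 5x - 66) = (x + 11)(x - 6)
Cancel the common factor (x + 11):
(x^2 + 5x - 66)/(x + 11) = (x - 6)
Now substitute x = -11:
= (-11) - (6) = -17

-17


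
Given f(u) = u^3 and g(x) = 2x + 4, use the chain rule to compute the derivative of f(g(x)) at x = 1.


Using the chain rule: (f(g(x)))' = f'(g(x)) * g'(x)
First, find g(1):
g(1) = 2 * 1 + 4 = 6
Next, f'(u) = 3u^2
And g'(x) = 2
So f'(g(1)) * g'(1)
= 3 * 6^2 * 2
= 3 * 36 * 2
= 216

216


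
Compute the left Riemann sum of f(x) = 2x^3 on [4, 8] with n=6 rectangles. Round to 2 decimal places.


Left Riemann sum uses left endpoints of each subinterval.
Interval: [4, 8], n = 6
dx = (8 - 4) / 6 = 2/3
Left endpoints: [4, 14/3, 16/3, 6, 20/3, 22/3]
f values: [128, 5488/27, 8192/27, 432, 16000/27, 21296/27]
Sum = dx * (sum of f values)
= 2/3 * 2448
= 1632 = 1632.00

1632.00


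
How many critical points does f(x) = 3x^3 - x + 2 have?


Find where f'(x) = 0:
f(x) = 3x^3 - x + 2
f'(x) = 9x^2 - 1
This is a quadratic in x. Use the discriminant to count real roots.
Discriminant = (0)^2 - 4 * 9 * (-1)
= 0 - (-36)
= 36
Since discriminant > 0, f'(x) = 0 has 2 real solutions.
Number of critical points: 2

2


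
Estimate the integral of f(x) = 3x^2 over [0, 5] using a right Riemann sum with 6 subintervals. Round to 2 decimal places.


Right Riemann sum uses right endpoints of each subinterval.
Interval: [0, 5], n = 6
dx = (5 - 0) / 6 = 5/6
Right endpoints: [5/6, 5/3, 5/2, 10/3, 25/6, 5]
f values: [25/12, 25/3, 75/4, 100/3, 625/12, 75]
Sum = dx * (sum of f values)
= 5/6 * 2275/12
= 11375/72 ≈ 157.99

157.99


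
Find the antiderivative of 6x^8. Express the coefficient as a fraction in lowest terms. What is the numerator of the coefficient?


Apply the power rule for integration:
integral of ax^n dx = a/(n+1) * x^(n+1) + C
integral of 6x^8 dx
= 6/9 * x^9 + C
= 2/3 * x^9 + C
The coefficient in lowest terms is 2/3, and its numerator is 2

2


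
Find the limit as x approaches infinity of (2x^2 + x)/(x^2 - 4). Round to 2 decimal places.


For limits at infinity with equal-degree polynomials,
we compare leading coefficients.
Numerator leading term: 2x^2
Denominator leading term: x^2
Divide both by x^2:
lim = (2 + 1/x) / (1 - 4/x^2)
As x -> infinity, the 1/x and 1/x^2 terms vanish:
= 2/1 = 2 = 2.00

2.00


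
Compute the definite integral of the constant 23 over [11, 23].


The integral of a constant k over [a, b] equals k * (b - a).
integral from 11 to 23 of 23 dx
= 23 * (23 - 11)
= 23 * 12
= 276

276


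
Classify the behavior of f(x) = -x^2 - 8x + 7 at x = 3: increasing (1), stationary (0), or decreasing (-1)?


Compute f'(x) to determine behavior:
f'(x) = -2x - 8
f'(3) = -2 * 3 - 8
= -6 - 8
= -14
Since f'(3) < 0, the function is decreasing (-1)

-1


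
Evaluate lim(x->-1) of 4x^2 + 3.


Since polynomials are continuous, we use direct substitution.
lim(x->-1) of 4x^2 + 3
= 4 * (-1)^2 + 0 * (-1) + 3
= 4 + 0 + 3
= 7

7


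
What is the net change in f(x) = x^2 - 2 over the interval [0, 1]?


Net change = f(b) - f(a)
f(x) = x^2 - 2
Compute f(1):
f(1) = 1 * 1^2 + 0 * 1 - 2
= 1 + 0 - 2
= -1
Compute f(0):
f(0) = 1 * 0^2 + 0 * 0 - 2
= 0 + 0 - 2
= -2
Net change = -1 - (-2) = 1

1


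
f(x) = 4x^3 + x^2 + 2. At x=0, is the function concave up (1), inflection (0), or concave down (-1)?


Concavity is determined by the sign of f''(x).
f(x) = 4x^3 + x^2 + 2
f'(x) = 12x^2 + 2x
f''(x) = 24x + 2
f''(0) = 24 * 0 + 2
= 0 + 2
= 2
Since f''(0) > 0, the function is concave up (1)

1


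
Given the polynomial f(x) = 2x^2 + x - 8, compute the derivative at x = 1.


Differentiate term by term using power and sum rules:
f(x) = 2x^2 + x - 8
f'(x) = 4x + 1
Substitute x = 1:
f'(1) = 4 * 1 + 1
= 4 + 1
= 5

5


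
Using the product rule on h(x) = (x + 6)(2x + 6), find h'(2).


Let u(x) = x + 6 and v(x) = 2x + 6
u'(x) = 1
v'(x) = 2
Product rule: h'(x) = u'(x)*v(x) + u(x)*v'(x)
= 1 * (2x + 6) + (x + 6) * 2
At x = 2:
u(2) = 1 * 2 + 6 = 8
v(2) = 2 * 2 + 6 = 10
h'(2) = 1 * 10 + 8 * 2
= 10 + 16
= 26

26


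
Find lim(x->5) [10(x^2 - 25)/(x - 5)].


Direct substitution gives 0/0, so we factor the numerator.
Factor: 10(x^2 - 25) = 10 * (x - 5)(x + 5)
Cancel the common factor (x - 5):
10(x^2 - 25)/(x - 5) = 10 * (x + 5)
Now substitute x = 5:
= 10 * (5 + 5) = 100

100


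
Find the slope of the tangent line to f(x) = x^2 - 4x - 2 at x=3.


The slope of the tangent line equals f'(x) at the point.
f(x) = x^2 - 4x - 2
f'(x) = 2x - 4
At x = 3:
f'(3) = 2 * 3 - 4
= 6 - 4
= 2

2


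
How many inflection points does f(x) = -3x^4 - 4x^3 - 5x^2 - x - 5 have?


Inflection points occur where f''(x) = 0 and concavity changes.
f(x) = -3x^4 - 4x^3 - 5x^2 - x - 5
f'(x) = -12x^3 - 12x^2 - 10x - 1
f''(x) = -36x^2 - 24x - 10
This is a quadratic in x. Use the discriminant to count real roots.
Discriminant = (-24)^2 - 4 * (-36) * (-10)
= 576 - 1440
= -864
Since discriminant < 0, f''(x) = 0 has no real solutions.
Number of inflection points: 0

0


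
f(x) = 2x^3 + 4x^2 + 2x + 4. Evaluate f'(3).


Differentiate f(x) = 2x^3 + 4x^2 + 2x + 4 term by term:
f'(x) = 6x^2 + 8x + 2
Substitute x = 3:
f'(3) = 6 * 3^2 + 8 * 3 + 2
= 54 + 24 + 2
= 80

80


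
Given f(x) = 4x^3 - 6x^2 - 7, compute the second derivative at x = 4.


First derivative:
f'(x) = 12x^2 - 12x
Second derivative:
f''(x) = 24x - 12
Substitute x = 4:
f''(4) = 24 * 4 - 12
= 96 - 12
= 84

84


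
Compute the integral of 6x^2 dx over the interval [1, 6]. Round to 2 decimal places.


Find the antiderivative of 6x^2:
F(x) = 6/3 * x^3
Apply the Fundamental Theorem of Calculus:
F(6) - F(1)
= 6/3 * 6^3 - 6/3 * 1^3
= 6/3 * (216 - 1)
= 6/3 * 215
= 430 = 430.00

430.00


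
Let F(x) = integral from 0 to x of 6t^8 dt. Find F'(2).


By the Fundamental Theorem of Calculus (Part 1):
If F(x) = integral from 0 to x of f(t) dt, then F'(x) = f(x)
Here f(t) = 6t^8
So F'(x) = 6x^8
Evaluate at x = 2:
F'(2) = 6 * 2^8
= 6 * 256
= 1536

1536


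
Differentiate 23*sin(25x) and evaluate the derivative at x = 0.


Apply the chain rule to differentiate 23*sin(25x):
d/dx [23*sin(25x)]
= 23 * cos(25x) * d/dx(25x)
= 23 * 25 * cos(25x)
= 575 * cos(25x)
Evaluate at x = 0:
= 575 * cos(0)
= 575 * 1
= 575

575


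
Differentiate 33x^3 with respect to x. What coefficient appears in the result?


We apply the power rule: d/dx [ax^n] = a*n * x^(n-1)
d/dx [33x^3]
= 33 * 3 * x^(3-1)
= 99x^2
The coefficient is 99

99


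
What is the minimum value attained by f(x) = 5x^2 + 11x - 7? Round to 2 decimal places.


For a quadratic f(x) = ax^2 + bx + c with a > 0, the minimum is at the vertex.
Vertex x-coordinate: x = -b/(2a)
x = -(11) / (2 * 5)
x = -11/10
Substitute back to find the minimum value:
f(-11/10) = 5 * (-11/10)^2 + 11 * (-11/10) - 7
= 121/20 - 121/10 - 7
= -261/20 = -13.05

-13.05


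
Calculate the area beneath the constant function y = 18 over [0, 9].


The area under a constant function y = 18 is a rectangle.
Width = 9 - 0 = 9
Height = 18
Area = width * height
= 9 * 18
= 162

162


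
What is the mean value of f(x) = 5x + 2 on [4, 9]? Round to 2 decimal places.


Average value = 1/(b-a) * integral from a to b of f(x) dx
First compute the integral of 5x + 2:
F(x) = (5/2)x^2 + 2x
F(9) = 5/2 * 81 + 2 * 9 = 441/2
F(4) = 5/2 * 16 + 2 * 4 = 48
Integral = 441/2 - 48 = 345/2
Average = (345/2) / (9 - 4) = (345/2) / 5
= 69/2 = 34.50

34.50


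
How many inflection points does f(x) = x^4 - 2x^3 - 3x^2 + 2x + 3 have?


Inflection points occur where f''(x) = 0 and concavity changes.
f(x) = x^4 - 2x^3 - 3x^2 + 2x + 3
f'(x) = 4x^3 - 6x^2 - 6x + 2
f''(x) = 12x^2 - 12x - 6
This is a quadratic in x. Use the discriminant to count real roots.
Discriminant = (-12)^2 - 4 * 12 * (-6)
= 144 - (-288)
= 432
Since discriminant > 0, f''(x) = 0 has 2 distinct real solutions.
A quadratic with two distinct real roots changes sign at each root, so concavity changes at both.
Number of inflection points: 2

2


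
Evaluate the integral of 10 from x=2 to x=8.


The integral of a constant k over [a, b] equals k * (b - a).
integral from 2 to 8 of 10 dx
= 10 * (8 - 2)
= 10 * 6
= 60

60


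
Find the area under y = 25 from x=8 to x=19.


The area under a constant function y = 25 is a rectangle.
Width = 19 - 8 = 11
Height = 25
Area = width * height
= 11 * 25
= 275

275


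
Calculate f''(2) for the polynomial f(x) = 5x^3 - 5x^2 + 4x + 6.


First derivative:
f'(x) = 15x^2 - 10x + 4
Second derivative:
f''(x) = 30x - 10
Substitute x = 2:
f''(2) = 30 * 2 - 10
= 60 - 10
= 50

50


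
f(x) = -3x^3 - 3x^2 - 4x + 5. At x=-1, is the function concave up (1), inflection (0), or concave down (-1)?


Concavity is determined by the sign of f''(x).
f(x) = -3x^3 - 3x^2 - 4x + 5
f'(x) = -9x^2 - 6x - 4
f''(x) = -18x - 6
f''(-1) = -18 * (-1) - 6
= 18 - 6
= 12
Since f''(-1) > 0, the function is concave up (1)

1


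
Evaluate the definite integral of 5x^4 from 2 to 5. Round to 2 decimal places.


Find the antiderivative of 5x^4:
F(x) = 5/5 * x^5
Apply the Fundamental Theorem of Calculus:
F(5) - F(2)
= 5/5 * 5^5 - 5/5 * 2^5
= 5/5 * (3125 - 32)
= 5/5 * 3093
= 3093 = 3093.00

3093.00


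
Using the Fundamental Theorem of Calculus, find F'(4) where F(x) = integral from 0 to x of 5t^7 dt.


By the Fundamental Theorem of Calculus (Part 1):
If F(x) = integral from 0 to x of f(t) dt, then F'(x) = f(x)
Here f(t) = 5t^7
So F'(x) = 5x^7
Evaluate at x = 4:
F'(4) = 5 * 4^7
= 5 * 16384
= 81920

81920


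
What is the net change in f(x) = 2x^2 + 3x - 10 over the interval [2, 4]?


Net change = f(b) - f(a)
f(x) = 2x^2 + 3x - 10
Compute f(4):
f(4) = 2 * 4^2 + 3 * 4 - 10
= 32 + 12 - 10
= 34
Compute f(2):
f(2) = 2 * 2^2 + 3 * 2 - 10
= 8 + 6 - 10
= 4
Net change = 34 - 4 = 30

30


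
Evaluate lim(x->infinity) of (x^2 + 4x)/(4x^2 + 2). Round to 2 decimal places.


For limits at infinity with equal-degree polynomials,
we compare leading coefficients.
Numerator leading term: x^2
Denominator leading term: 4x^2
Divide both by x^2:
lim = (1 + 4/x) / (4 + 2/x^2)
As x -> infinity, the 1/x and 1/x^2 terms vanish:
= 1/4 = 0.25

0.25


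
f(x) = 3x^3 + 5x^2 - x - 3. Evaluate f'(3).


Differentiate f(x) = 3x^3 + 5x^2 - x - 3 term by term:
f'(x) = 9x^2 + 10x - 1
Substitute x = 3:
f'(3) = 9 * 3^2 + 10 * 3 - 1
= 81 + 30 - 1
= 110

110
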